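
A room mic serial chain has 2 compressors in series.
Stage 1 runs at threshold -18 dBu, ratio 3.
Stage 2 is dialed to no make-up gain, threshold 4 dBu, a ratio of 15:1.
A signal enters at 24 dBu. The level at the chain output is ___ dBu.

Stage 1: 24 dBu is 42 dB over -18 dBu; at 3:1 that becomes 14 dB over, giving -4 dBu.
Stage 2: -4 dBu ≤ 4 dBu, so stage 2 doesn't engage; output -4 dBu.

-4 dBu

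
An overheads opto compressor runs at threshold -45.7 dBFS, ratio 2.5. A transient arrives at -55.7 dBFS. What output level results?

-55.7 dBFS

-55.7 dBFS is 10 dB below the -45.7 dBFS threshold, so no gain reduction is applied.
Output = input = -55.7 dBFS.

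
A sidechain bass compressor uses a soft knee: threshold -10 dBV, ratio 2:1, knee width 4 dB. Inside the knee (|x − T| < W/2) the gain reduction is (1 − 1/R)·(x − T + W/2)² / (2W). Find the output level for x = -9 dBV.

x − T + W/2 = -9 − (-10) + 2 = 3.
GR = (1 − 1/2) × 3² / 8 = 0.5 × 9 / 8 = 0.5625 dB.
Output = -9 − 0.5625 = -9.5625 dBV.

-9.5625 dBV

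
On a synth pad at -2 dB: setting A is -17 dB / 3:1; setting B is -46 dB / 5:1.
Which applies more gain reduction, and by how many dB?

B, by 25.2 dB

A: GR = 15 − 15/3 = 10 dB.
B: GR = 44 − 44/5 = 35.2 dB.
B reduces 25.2 dB more.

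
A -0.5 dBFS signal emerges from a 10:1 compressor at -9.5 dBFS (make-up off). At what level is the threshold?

Let T be the threshold. Output overshoot = (input overshoot)/R, so -9.5 − T = (-0.5 − T)/10.
10·(-9.5 − T) = -0.5 − T → 9·T = -95 − (-0.5) = -94.5.
T = -94.5/9 = -10.5 dBFS.

-10.5 dBFS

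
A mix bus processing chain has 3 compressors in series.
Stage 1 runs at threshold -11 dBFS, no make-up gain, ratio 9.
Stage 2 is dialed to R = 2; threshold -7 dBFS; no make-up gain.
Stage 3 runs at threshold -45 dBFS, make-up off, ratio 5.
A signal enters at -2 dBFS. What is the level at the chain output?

Stage 1: -2 dBFS is 9 dB over -11 dBFS; at 9:1 that becomes 1 dB over, giving -10 dBFS.
Stage 2: -10 dBFS is at or below the -7 dBFS threshold — no compression; output -10 dBFS.
Stage 3: overshoot 35 dB → 35/5 = 7 dB → -38 dBFS.

-38 dBFS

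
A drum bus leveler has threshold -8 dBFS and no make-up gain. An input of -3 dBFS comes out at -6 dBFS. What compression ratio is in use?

2.5:1

Input overshoot = -3 − (-8) = 5 dB; output overshoot = -6 − (-8) = 2 dB.
Ratio = 5 / 2 = 2.5.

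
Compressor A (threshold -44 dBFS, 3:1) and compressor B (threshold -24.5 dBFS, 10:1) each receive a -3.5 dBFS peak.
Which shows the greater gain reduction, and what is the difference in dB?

A, by 8.1 dB

A: overshoot 40.5 dB → output overshoot 13.5 dB → GR 27 dB.
B: overshoot 21 dB → output overshoot 2.1 dB → GR 18.9 dB.
Difference: 8.1 dB in favour of A.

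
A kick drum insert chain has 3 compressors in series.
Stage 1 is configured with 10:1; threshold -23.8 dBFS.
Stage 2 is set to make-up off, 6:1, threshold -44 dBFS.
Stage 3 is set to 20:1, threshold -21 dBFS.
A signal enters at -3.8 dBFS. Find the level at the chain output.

-40.3 dBFS

Stage 1: 20 dB above -23.8 dBFS, reduced 10:1 to 2 dB above → -21.8 dBFS.
Stage 2: 22.2 dB above -44 dBFS, reduced 6:1 to 3.7 dB above → -40.3 dBFS.
Stage 3: -40.3 dBFS ≤ -21 dBFS, so stage 3 doesn't engage; output -40.3 dBFS.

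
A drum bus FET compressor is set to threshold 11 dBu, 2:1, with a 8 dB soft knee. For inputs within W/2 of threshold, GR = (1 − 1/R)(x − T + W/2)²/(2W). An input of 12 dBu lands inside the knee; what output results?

x − T + W/2 = 12 − 11 + 4 = 5.
GR = (1 − 1/2) × 5² / 16 = 0.5 × 25 / 16 = 0.78125 dB.
Output = 12 − 0.78125 = 11.21875 dBu.

11.21875 dBu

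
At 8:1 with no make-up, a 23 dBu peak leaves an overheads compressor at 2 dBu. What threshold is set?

Input is 24 dB above T (since output overshoot × R = input overshoot: (2 − T)·8 = 23 − T gives T = -1 dBu).
Check: -1 + (23 − (-1))/8 = -1 + 3 = 2 dBu. ✓

-1 dBu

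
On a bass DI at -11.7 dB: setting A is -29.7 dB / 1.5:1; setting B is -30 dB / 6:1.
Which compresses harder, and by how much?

B, by 9.25 dB

A: 18 dB over, compressed to 12 dB over, so 6 dB of GR.
B: 18.3 dB over, compressed to 3.05 dB over, so 15.25 dB of GR.
B applies 9.25 dB more gain reduction.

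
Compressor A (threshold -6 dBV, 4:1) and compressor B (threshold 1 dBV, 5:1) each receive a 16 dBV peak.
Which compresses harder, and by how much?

A: overshoot 22 dB → output overshoot 5.5 dB → GR 16.5 dB.
B: overshoot 15 dB → output overshoot 3 dB → GR 12 dB.
A reduces 4.5 dB more.

A, by 4.5 dB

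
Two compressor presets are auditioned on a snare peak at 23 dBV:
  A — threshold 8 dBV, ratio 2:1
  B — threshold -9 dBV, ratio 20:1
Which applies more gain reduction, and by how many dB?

A: GR = 15 − 15/2 = 7.5 dB.
B: GR = 32 − 32/20 = 30.4 dB.
B reduces 22.9 dB more.

B, by 22.9 dB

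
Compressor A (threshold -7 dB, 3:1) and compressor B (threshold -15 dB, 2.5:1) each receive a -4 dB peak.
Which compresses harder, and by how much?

A: overshoot 3 dB → output overshoot 1 dB → GR 2 dB.
B: overshoot 11 dB → output overshoot 4.4 dB → GR 6.6 dB.
Difference: 4.6 dB in favour of B.

B, by 4.6 dB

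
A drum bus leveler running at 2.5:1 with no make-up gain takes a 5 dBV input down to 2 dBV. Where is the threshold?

Gain reduction = 5 − 2 = 3 dB; output overshoot = GR / (R − 1) = 3 / 1.5 = 2 dB.
Threshold = output − output overshoot = 2 − 2 = 0 dBV.

0 dBV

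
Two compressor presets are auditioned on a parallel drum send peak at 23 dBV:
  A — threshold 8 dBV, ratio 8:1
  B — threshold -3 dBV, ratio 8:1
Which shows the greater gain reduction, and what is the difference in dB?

B, by 9.625 dB

A: 15 dB over, compressed to 1.875 dB over, so 13.125 dB of GR.
B: 26 dB over, compressed to 3.25 dB over, so 22.75 dB of GR.
B applies 9.625 dB more gain reduction.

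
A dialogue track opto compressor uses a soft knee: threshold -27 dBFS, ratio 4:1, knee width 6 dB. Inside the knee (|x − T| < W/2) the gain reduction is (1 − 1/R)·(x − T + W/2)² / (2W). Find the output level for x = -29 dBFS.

-29.0625 dBFS

x − T + W/2 = -29 − (-27) + 3 = 1.
GR = (1 − 1/4) × 1² / 12 = 0.75 × 1 / 12 = 0.0625 dB.
Output = -29 − 0.0625 = -29.0625 dBFS.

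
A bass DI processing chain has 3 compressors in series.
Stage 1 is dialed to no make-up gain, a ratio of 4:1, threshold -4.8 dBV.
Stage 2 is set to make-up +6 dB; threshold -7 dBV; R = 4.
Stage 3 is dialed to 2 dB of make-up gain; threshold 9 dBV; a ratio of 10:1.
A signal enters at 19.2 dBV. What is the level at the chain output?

Stage 1: 24 dB above -4.8 dBV, reduced 4:1 to 6 dB above → 1.2 dBV.
Stage 2: 1.2 dBV is 8.2 dB over -7 dBV; at 4:1 that becomes 2.05 dB over, giving -4.95 dBV; +6 dB make-up → 1.05 dBV.
Stage 3: below threshold (1.05 ≤ 9); passes unchanged; make-up brings it to 3.05 dBV.

3.05 dBV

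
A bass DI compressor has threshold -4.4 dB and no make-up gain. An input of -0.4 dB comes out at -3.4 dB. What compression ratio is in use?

Input overshoot = -0.4 − (-4.4) = 4 dB; output overshoot = -3.4 − (-4.4) = 1 dB.
Ratio = 4 / 1 = 4.

4:1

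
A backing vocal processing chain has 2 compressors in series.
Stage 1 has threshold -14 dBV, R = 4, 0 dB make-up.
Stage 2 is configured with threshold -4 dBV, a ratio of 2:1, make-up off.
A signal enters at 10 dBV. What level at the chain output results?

-8 dBV

Stage 1: overshoot 24 dB → 24/4 = 6 dB → -8 dBV.
Stage 2: -8 dBV ≤ -4 dBV, so stage 2 doesn't engage; output -8 dBV.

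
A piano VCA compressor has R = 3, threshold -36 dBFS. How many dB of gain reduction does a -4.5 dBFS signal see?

-4.5 dBFS exceeds the threshold by 31.5 dB.
After 3:1 compression the overshoot becomes 31.5/3 = 10.5 dB.
Gain reduction = 31.5 − 10.5 = 21 dB.

21 dB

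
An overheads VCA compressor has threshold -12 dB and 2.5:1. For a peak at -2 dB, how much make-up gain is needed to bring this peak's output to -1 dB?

Overshoot 10 dB → 10/2.5 = 4 dB after compression, so the compressed level is -12 + 4 = -8 dB.
Make-up = target − compressed = -1 − (-8) = 7 dB.

7 dB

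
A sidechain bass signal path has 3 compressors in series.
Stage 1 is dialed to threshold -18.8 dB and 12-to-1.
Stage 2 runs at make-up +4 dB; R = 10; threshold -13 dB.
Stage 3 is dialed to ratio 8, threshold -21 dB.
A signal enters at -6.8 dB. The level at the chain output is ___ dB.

-20.1 dB

Stage 1: -6.8 dB is 12 dB over -18.8 dB; at 12:1 that becomes 1 dB over, giving -17.8 dB.
Stage 2: below threshold (-17.8 ≤ -13); passes unchanged; make-up brings it to -13.8 dB.
Stage 3: -13.8 dB is 7.2 dB over -21 dB; at 8:1 that becomes 0.9 dB over, giving -20.1 dB.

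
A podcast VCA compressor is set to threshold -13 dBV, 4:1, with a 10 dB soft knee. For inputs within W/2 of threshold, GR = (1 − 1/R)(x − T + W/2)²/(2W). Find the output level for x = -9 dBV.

x − T + W/2 = -9 − (-13) + 5 = 9.
GR = (1 − 1/4) × 9² / 20 = 0.75 × 81 / 20 = 3.0375 dB.
Output = -9 − 3.0375 = -12.0375 dBV.

-12.0375 dBV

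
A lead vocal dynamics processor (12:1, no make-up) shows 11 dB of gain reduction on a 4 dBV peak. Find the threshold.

Let T be the threshold. Output overshoot = (input overshoot)/R, so -7 − T = (4 − T)/12.
12·(-7 − T) = 4 − T → 11·T = -84 − 4 = -88.
T = -88/11 = -8 dBV.

-8 dBV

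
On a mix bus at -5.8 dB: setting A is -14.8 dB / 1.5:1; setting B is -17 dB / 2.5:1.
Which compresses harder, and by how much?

B, by 3.72 dB

A: GR = 9 − 9/1.5 = 3 dB.
B: GR = 11.2 − 11.2/2.5 = 6.72 dB.
B applies 3.72 dB more gain reduction.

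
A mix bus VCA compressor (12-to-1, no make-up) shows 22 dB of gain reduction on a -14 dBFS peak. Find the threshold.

Gain reduction = -14 − (-36) = 22 dB; output overshoot = GR / (R − 1) = 22 / 11 = 2 dB.
Threshold = output − output overshoot = -36 − 2 = -38 dBFS.

-38 dBFS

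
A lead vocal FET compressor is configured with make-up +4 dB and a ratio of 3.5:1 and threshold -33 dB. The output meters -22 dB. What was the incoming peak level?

Remove make-up: -22 − 4 = -26 dB.
Post-compression overshoot = -26 − (-33) = 7 dB.
Input overshoot = R × output overshoot = 24.5 dB → input = -33 + 24.5 = -8.5 dB.

-8.5 dB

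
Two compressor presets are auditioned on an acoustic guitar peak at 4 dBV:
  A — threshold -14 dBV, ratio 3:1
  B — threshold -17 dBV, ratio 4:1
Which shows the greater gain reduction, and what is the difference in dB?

B, by 3.75 dB

A: 18 dB over, compressed to 6 dB over, so 12 dB of GR.
B: 21 dB over, compressed to 5.25 dB over, so 15.75 dB of GR.
Difference: 3.75 dB in favour of B.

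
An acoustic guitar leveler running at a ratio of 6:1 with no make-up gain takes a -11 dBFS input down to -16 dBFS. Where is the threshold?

-17 dBFS

Input is 6 dB above T (since output overshoot × R = input overshoot: (-16 − T)·6 = -11 − T gives T = -17 dBFS).
Check: -17 + (-11 − (-17))/6 = -17 + 1 = -16 dBFS. ✓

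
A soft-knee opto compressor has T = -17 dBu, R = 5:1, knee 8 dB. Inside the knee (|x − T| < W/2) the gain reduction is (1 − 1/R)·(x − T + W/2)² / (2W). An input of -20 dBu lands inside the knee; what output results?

x − T + W/2 = -20 − (-17) + 4 = 1.
GR = (1 − 1/5) × 1² / 16 = 0.8 × 1 / 16 = 0.05 dB.
Output = -20 − 0.05 = -20.05 dBu.

-20.05 dBu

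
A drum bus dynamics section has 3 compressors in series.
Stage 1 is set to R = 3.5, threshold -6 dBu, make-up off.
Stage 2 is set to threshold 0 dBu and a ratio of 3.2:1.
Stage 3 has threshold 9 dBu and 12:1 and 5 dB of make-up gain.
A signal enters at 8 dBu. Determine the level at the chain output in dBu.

3 dBu

Stage 1: 14 dB above -6 dBu, reduced 3.5:1 to 4 dB above → -2 dBu.
Stage 2: -2 dBu ≤ 0 dBu, so stage 2 doesn't engage; output -2 dBu.
Stage 3: -2 dBu is at or below the 9 dBu threshold — no compression; make-up brings it to 3 dBu.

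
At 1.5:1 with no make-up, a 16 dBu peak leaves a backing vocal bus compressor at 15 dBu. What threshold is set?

Input is 3 dB above T (since output overshoot × R = input overshoot: (15 − T)·1.5 = 16 − T gives T = 13 dBu).
Check: 13 + (16 − 13)/1.5 = 13 + 2 = 15 dBu. ✓

13 dBu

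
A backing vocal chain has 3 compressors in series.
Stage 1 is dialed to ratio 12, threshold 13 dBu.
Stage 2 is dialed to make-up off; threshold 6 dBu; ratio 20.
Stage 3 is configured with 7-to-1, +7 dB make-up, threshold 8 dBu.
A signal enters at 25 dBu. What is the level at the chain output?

13.4 dBu

Stage 1: 25 dBu is 12 dB over 13 dBu; at 12:1 that becomes 1 dB over, giving 14 dBu.
Stage 2: 8 dB above 6 dBu, reduced 20:1 to 0.4 dB above → 6.4 dBu.
Stage 3: 6.4 dBu ≤ 8 dBu, so stage 3 doesn't engage; make-up brings it to 13.4 dBu.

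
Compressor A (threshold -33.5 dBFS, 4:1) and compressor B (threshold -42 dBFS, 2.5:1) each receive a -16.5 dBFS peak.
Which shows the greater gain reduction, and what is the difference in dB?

A: overshoot 17 dB → output overshoot 4.25 dB → GR 12.75 dB.
B: overshoot 25.5 dB → output overshoot 10.2 dB → GR 15.3 dB.
B reduces 2.55 dB more.

B, by 2.55 dB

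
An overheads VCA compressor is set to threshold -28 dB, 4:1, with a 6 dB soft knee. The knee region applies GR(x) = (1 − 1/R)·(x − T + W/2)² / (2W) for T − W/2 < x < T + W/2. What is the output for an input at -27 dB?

x − T + W/2 = -27 − (-28) + 3 = 4.
GR = (1 − 1/4) × 4² / 12 = 0.75 × 16 / 12 = 1 dB.
Output = -27 − 1 = -28 dB.

-28 dB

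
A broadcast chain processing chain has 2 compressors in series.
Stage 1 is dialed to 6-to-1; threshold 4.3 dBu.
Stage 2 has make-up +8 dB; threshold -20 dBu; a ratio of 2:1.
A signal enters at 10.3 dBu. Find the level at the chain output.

0.65 dBu

Stage 1: overshoot 6 dB → 6/6 = 1 dB → 5.3 dBu.
Stage 2: 25.3 dB above -20 dBu, reduced 2:1 to 12.65 dB above → -7.35 dBu; +8 dB make-up → 0.65 dBu.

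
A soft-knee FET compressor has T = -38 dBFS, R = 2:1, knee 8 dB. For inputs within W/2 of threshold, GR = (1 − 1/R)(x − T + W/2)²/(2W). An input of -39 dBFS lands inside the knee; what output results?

x − T + W/2 = -39 − (-38) + 4 = 3.
GR = (1 − 1/2) × 3² / 16 = 0.5 × 9 / 16 = 0.28125 dB.
Output = -39 − 0.28125 = -39.28125 dBFS.

-39.28125 dBFS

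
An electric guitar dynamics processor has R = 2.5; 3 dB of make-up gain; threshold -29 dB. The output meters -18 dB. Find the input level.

-9 dB

Stripping the +3 dB make-up gives -21 dB at the gain stage.
That's 8 dB above the -29 dB threshold.
Input overshoot = R × output overshoot = 20 dB → input = -29 + 20 = -9 dB.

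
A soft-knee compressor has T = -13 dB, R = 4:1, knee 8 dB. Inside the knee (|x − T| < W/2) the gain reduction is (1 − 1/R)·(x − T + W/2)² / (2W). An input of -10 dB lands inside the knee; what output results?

-12.296875 dB

x − T + W/2 = -10 − (-13) + 4 = 7.
GR = (1 − 1/4) × 7² / 16 = 0.75 × 49 / 16 = 2.296875 dB.
Output = -10 − 2.296875 = -12.296875 dB.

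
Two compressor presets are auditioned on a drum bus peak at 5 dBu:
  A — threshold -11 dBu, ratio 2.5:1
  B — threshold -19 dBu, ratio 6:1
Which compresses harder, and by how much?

A: overshoot 16 dB → output overshoot 6.4 dB → GR 9.6 dB.
B: overshoot 24 dB → output overshoot 4 dB → GR 20 dB.
Difference: 10.4 dB in favour of B.

B, by 10.4 dB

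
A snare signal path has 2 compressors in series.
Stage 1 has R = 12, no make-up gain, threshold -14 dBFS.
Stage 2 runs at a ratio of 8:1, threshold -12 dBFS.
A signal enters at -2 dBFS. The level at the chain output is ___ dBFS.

-13 dBFS

Stage 1: overshoot 12 dB → 12/12 = 1 dB → -13 dBFS.
Stage 2: below threshold (-13 ≤ -12); passes unchanged; output -13 dBFS.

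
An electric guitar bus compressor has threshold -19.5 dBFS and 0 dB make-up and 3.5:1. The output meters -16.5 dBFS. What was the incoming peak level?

Post-compression overshoot = -16.5 − (-19.5) = 3 dB.
Before 3.5:1 compression the overshoot was 3 × 3.5 = 10.5 dB, so input = -19.5 + 10.5 = -9 dBFS.

-9 dBFS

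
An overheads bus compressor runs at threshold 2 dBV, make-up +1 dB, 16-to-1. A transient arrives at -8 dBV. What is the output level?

-8 dBV is 10 dB below the 2 dBV threshold, so no gain reduction is applied.
Make-up gain adds 1 dB: -8 + 1 = -7 dBV.

-7 dBV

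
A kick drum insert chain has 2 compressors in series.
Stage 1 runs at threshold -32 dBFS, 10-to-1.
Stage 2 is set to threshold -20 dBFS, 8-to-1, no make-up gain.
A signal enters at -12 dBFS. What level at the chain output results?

-30 dBFS

Stage 1: 20 dB above -32 dBFS, reduced 10:1 to 2 dB above → -30 dBFS.
Stage 2: -30 dBFS ≤ -20 dBFS, so stage 2 doesn't engage; output -30 dBFS.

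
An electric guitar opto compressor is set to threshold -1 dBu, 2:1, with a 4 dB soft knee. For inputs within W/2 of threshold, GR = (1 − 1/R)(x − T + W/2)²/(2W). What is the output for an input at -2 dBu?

x − T + W/2 = -2 − (-1) + 2 = 1.
GR = (1 − 1/2) × 1² / 8 = 0.5 × 1 / 8 = 0.0625 dB.
Output = -2 − 0.0625 = -2.0625 dBu.

-2.0625 dBu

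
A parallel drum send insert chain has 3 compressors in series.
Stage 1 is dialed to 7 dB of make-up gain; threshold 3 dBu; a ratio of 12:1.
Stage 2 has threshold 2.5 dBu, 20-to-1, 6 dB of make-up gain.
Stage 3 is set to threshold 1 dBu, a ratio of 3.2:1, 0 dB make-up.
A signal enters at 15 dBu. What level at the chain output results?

Stage 1: 12 dB above 3 dBu, reduced 12:1 to 1 dB above → 4 dBu; +7 dB make-up → 11 dBu.
Stage 2: 11 dBu is 8.5 dB over 2.5 dBu; at 20:1 that becomes 0.425 dB over, giving 2.925 dBu; +6 dB make-up → 8.925 dBu.
Stage 3: 7.925 dB above 1 dBu, reduced 3.2:1 to 2.476562 dB above → 3.476562 dBu.

3.476562 dBu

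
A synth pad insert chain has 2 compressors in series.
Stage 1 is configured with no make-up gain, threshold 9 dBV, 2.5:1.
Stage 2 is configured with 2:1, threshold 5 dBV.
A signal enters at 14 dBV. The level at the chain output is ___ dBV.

8 dBV

Stage 1: 14 dBV is 5 dB over 9 dBV; at 2.5:1 that becomes 2 dB over, giving 11 dBV.
Stage 2: 6 dB above 5 dBV, reduced 2:1 to 3 dB above → 8 dBV.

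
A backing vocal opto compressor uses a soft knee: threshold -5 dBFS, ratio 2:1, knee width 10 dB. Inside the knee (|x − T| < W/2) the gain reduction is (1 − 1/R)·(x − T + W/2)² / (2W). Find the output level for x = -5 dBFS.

x − T + W/2 = -5 − (-5) + 5 = 5.
GR = (1 − 1/2) × 5² / 20 = 0.5 × 25 / 20 = 0.625 dB.
Output = -5 − 0.625 = -5.625 dBFS.

-5.625 dBFS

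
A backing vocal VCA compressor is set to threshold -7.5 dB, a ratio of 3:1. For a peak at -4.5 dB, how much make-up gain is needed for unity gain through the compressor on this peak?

The peak compresses to -7.5 + 3/3 = -6.5 dB.
To reach -4.5 dB requires -4.5 − (-6.5) = 2 dB of make-up.

2 dB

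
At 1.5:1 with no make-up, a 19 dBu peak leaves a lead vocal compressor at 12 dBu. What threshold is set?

Gain reduction = 19 − 12 = 7 dB; output overshoot = GR / (R − 1) = 7 / 0.5 = 14 dB.
Threshold = output − output overshoot = 12 − 14 = -2 dBu.

-2 dBu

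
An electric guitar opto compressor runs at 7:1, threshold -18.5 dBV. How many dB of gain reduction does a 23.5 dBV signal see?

36 dB

23.5 dBV exceeds the threshold by 42 dB.
At 7:1, output sits 42/7 = 6 dB above threshold.
Gain reduction = 42 − 6 = 36 dB.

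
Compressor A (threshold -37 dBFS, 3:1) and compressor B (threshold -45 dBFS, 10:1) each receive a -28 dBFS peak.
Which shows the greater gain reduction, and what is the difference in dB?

A: overshoot 9 dB → output overshoot 3 dB → GR 6 dB.
B: overshoot 17 dB → output overshoot 1.7 dB → GR 15.3 dB.
Difference: 9.3 dB in favour of B.

B, by 9.3 dB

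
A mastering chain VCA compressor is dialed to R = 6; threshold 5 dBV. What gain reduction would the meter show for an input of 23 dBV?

15 dB

23 dBV exceeds the threshold by 18 dB.
A 6:1 ratio leaves 3 dB of that excess.
GR = overshoot in − overshoot out = 18 − 3 = 15 dB.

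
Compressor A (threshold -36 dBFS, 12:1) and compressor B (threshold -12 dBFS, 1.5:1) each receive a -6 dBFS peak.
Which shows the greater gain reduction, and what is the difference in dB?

A, by 25.5 dB

A: overshoot 30 dB → output overshoot 2.5 dB → GR 27.5 dB.
B: overshoot 6 dB → output overshoot 4 dB → GR 2 dB.
A reduces 25.5 dB more.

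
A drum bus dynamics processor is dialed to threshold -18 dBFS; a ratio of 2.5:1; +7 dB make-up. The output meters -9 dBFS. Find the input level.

-13 dBFS

Before make-up, the level was -9 − 7 = -16 dBFS.
Post-compression overshoot = -16 − (-18) = 2 dB.
Before 2.5:1 compression the overshoot was 2 × 2.5 = 5 dB, so input = -18 + 5 = -13 dBFS.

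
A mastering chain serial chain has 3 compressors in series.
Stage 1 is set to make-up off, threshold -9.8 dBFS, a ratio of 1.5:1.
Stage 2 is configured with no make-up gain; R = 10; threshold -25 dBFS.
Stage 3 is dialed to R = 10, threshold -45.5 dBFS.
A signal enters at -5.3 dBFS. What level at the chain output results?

Stage 1: 4.5 dB above -9.8 dBFS, reduced 1.5:1 to 3 dB above → -6.8 dBFS.
Stage 2: 18.2 dB above -25 dBFS, reduced 10:1 to 1.82 dB above → -23.18 dBFS.
Stage 3: -23.18 dBFS is 22.32 dB over -45.5 dBFS; at 10:1 that becomes 2.232 dB over, giving -43.268 dBFS.

-43.268 dBFS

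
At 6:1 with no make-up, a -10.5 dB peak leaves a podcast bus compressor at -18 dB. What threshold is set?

-19.5 dB

Let T be the threshold. Output overshoot = (input overshoot)/R, so -18 − T = (-10.5 − T)/6.
6·(-18 − T) = -10.5 − T → 5·T = -108 − (-10.5) = -97.5.
T = -97.5/5 = -19.5 dB.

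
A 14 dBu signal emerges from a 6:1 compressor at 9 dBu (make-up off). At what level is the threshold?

Let T be the threshold. Output overshoot = (input overshoot)/R, so 9 − T = (14 − T)/6.
6·(9 − T) = 14 − T → 5·T = 54 − 14 = 40.
T = 40/5 = 8 dBu.

8 dBu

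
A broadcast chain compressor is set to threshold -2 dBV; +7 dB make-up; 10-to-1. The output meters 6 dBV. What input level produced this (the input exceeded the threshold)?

Remove make-up: 6 − 7 = -1 dBV.
The compressed level sits -1 − (-2) = 1 dB over threshold.
Input overshoot = R × output overshoot = 10 dB → input = -2 + 10 = 8 dBV.

8 dBV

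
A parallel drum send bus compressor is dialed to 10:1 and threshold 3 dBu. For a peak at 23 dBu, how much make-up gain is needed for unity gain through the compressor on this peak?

18 dB

Overshoot 20 dB → 20/10 = 2 dB after compression, so the compressed level is 3 + 2 = 5 dBu.
Make-up = target − compressed = 23 − 5 = 18 dB.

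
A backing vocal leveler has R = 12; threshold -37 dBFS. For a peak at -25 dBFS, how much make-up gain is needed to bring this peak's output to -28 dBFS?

Without make-up, output = threshold + overshoot/12 = -37 + 1 = -36 dBFS.
Gap to target: 8 dB.

8 dB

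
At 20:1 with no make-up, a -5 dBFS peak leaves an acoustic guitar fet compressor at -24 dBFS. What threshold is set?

Gain reduction = -5 − (-24) = 19 dB; output overshoot = GR / (R − 1) = 19 / 19 = 1 dB.
Threshold = output − output overshoot = -24 − 1 = -25 dBFS.

-25 dBFS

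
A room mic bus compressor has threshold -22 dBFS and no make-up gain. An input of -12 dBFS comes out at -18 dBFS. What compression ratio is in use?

2.5:1

Input overshoot = -12 − (-22) = 10 dB; output overshoot = -18 − (-22) = 4 dB.
Ratio = 10 / 4 = 2.5.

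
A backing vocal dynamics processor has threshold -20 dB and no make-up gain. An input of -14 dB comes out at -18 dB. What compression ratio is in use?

Input overshoot = -14 − (-20) = 6 dB; output overshoot = -18 − (-20) = 2 dB.
Ratio = 6 / 2 = 3.

3:1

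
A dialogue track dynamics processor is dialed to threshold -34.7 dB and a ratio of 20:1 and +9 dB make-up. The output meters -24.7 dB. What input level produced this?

Before make-up, the level was -24.7 − 9 = -33.7 dB.
Post-compression overshoot = -33.7 − (-34.7) = 1 dB.
Undo the ratio: input overshoot = 1 × 20 = 20 dB, giving input = -14.7 dB.

-14.7 dB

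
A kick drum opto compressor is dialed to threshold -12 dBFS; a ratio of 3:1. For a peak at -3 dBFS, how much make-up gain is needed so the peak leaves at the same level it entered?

6 dB

The peak compresses to -12 + 9/3 = -9 dBFS.
To reach -3 dBFS requires -3 − (-9) = 6 dB of make-up.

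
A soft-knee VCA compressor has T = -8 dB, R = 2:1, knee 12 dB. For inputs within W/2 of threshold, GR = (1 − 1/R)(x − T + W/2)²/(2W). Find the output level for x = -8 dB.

x − T + W/2 = -8 − (-8) + 6 = 6.
GR = (1 − 1/2) × 6² / 24 = 0.5 × 36 / 24 = 0.75 dB.
Output = -8 − 0.75 = -8.75 dB.

-8.75 dB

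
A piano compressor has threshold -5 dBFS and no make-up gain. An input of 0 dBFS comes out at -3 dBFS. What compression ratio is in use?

2.5:1

Input overshoot = 0 − (-5) = 5 dB; output overshoot = -3 − (-5) = 2 dB.
Ratio = 5 / 2 = 2.5.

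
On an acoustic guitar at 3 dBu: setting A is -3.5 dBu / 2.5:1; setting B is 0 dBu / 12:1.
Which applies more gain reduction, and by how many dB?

A, by 1.15 dB

A: GR = 6.5 − 6.5/2.5 = 3.9 dB.
B: GR = 3 − 3/12 = 2.75 dB.
A reduces 1.15 dB more.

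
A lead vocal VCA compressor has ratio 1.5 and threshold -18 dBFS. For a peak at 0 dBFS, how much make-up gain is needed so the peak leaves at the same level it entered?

Without make-up, output = threshold + overshoot/1.5 = -18 + 12 = -6 dBFS.
Gap to target: 6 dB.

6 dB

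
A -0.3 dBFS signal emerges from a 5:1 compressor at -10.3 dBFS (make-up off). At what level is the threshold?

-12.8 dBFS

Input is 12.5 dB above T (since output overshoot × R = input overshoot: (-10.3 − T)·5 = -0.3 − T gives T = -12.8 dBFS).
Check: -12.8 + (-0.3 − (-12.8))/5 = -12.8 + 2.5 = -10.3 dBFS. ✓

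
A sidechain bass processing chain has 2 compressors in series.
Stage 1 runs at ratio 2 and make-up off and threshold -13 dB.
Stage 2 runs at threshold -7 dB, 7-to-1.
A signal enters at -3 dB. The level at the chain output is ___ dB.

Stage 1: 10 dB above -13 dB, reduced 2:1 to 5 dB above → -8 dB.
Stage 2: below threshold (-8 ≤ -7); passes unchanged; output -8 dB.

-8 dB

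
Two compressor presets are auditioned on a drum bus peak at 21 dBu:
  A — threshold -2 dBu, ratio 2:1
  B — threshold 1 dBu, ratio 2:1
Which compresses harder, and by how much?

A, by 1.5 dB

A: 23 dB over, compressed to 11.5 dB over, so 11.5 dB of GR.
B: 20 dB over, compressed to 10 dB over, so 10 dB of GR.
A reduces 1.5 dB more.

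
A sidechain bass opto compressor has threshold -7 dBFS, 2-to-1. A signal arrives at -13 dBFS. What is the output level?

-13 dBFS is 6 dB below the -7 dBFS threshold, so no gain reduction is applied.
Output = input = -13 dBFS.

-13 dBFS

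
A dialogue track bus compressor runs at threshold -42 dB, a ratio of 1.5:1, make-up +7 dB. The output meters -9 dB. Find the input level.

-3 dB

Stripping the +7 dB make-up gives -16 dB at the gain stage.
That's 26 dB above the -42 dB threshold.
Undo the ratio: input overshoot = 26 × 1.5 = 39 dB, giving input = -3 dB.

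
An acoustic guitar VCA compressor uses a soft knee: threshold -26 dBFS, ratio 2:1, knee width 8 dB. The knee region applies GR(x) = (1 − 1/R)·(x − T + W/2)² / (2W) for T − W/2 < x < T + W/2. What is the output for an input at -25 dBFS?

-25.78125 dBFS

x − T + W/2 = -25 − (-26) + 4 = 5.
GR = (1 − 1/2) × 5² / 16 = 0.5 × 25 / 16 = 0.78125 dB.
Output = -25 − 0.78125 = -25.78125 dBFS.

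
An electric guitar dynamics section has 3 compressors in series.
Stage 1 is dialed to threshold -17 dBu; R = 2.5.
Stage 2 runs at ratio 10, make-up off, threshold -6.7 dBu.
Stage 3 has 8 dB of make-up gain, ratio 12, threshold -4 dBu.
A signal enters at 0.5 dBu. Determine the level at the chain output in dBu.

-2 dBu

Stage 1: 17.5 dB above -17 dBu, reduced 2.5:1 to 7 dB above → -10 dBu.
Stage 2: -10 dBu ≤ -6.7 dBu, so stage 2 doesn't engage; output -10 dBu.
Stage 3: -10 dBu is at or below the -4 dBu threshold — no compression; make-up brings it to -2 dBu.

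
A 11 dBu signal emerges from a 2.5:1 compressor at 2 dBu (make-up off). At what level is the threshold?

-4 dBu

Input is 15 dB above T (since output overshoot × R = input overshoot: (2 − T)·2.5 = 11 − T gives T = -4 dBu).
Check: -4 + (11 − (-4))/2.5 = -4 + 6 = 2 dBu. ✓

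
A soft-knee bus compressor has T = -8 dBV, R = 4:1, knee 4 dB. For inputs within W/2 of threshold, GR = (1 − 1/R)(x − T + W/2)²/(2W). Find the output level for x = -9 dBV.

-9.09375 dBV

x − T + W/2 = -9 − (-8) + 2 = 1.
GR = (1 − 1/4) × 1² / 8 = 0.75 × 1 / 8 = 0.09375 dB.
Output = -9 − 0.09375 = -9.09375 dBV.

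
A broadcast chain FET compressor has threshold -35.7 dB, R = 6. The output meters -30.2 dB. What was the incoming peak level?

The compressed level sits -30.2 − (-35.7) = 5.5 dB over threshold.
Undo the ratio: input overshoot = 5.5 × 6 = 33 dB, giving input = -2.7 dB.

-2.7 dB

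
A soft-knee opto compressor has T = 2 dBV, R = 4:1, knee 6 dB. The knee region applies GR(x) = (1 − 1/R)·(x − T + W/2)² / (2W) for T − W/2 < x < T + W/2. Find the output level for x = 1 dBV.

0.75 dBV

x − T + W/2 = 1 − 2 + 3 = 2.
GR = (1 − 1/4) × 2² / 12 = 0.75 × 4 / 12 = 0.25 dB.
Output = 1 − 0.25 = 0.75 dBV.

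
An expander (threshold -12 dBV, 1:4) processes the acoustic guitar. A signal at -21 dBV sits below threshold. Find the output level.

-48 dBV

The input is 9 dB below the -12 dBV threshold.
A 1:4 expander multiplies undershoot by 4: 9 × 4 = 36 dB below threshold.
Output = -12 − 36 = -48 dBV.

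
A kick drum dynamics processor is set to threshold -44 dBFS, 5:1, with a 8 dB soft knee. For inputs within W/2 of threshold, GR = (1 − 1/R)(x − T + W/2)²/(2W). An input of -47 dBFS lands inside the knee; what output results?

-47.05 dBFS

x − T + W/2 = -47 − (-44) + 4 = 1.
GR = (1 − 1/5) × 1² / 16 = 0.8 × 1 / 16 = 0.05 dB.
Output = -47 − 0.05 = -47.05 dBFS.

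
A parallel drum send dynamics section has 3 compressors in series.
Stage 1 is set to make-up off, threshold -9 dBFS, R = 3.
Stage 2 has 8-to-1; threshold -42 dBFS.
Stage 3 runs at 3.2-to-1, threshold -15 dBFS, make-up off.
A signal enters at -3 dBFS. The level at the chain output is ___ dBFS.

-37.625 dBFS

Stage 1: overshoot 6 dB → 6/3 = 2 dB → -7 dBFS.
Stage 2: overshoot 35 dB → 35/8 = 4.375 dB → -37.625 dBFS.
Stage 3: below threshold (-37.625 ≤ -15); passes unchanged; output -37.625 dBFS.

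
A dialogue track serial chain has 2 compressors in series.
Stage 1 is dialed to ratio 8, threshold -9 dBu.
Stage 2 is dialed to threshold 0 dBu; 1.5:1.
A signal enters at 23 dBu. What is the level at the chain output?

-5 dBu

Stage 1: overshoot 32 dB → 32/8 = 4 dB → -5 dBu.
Stage 2: -5 dBu is at or below the 0 dBu threshold — no compression; output -5 dBu.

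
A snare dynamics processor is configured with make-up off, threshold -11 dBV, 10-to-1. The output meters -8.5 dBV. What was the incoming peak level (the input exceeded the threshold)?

The compressed level sits -8.5 − (-11) = 2.5 dB over threshold.
Input overshoot = R × output overshoot = 25 dB → input = -11 + 25 = 14 dBV.

14 dBV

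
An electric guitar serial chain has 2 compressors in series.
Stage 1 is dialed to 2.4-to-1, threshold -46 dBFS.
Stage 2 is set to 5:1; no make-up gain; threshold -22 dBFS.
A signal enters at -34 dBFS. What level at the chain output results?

Stage 1: -34 dBFS is 12 dB over -46 dBFS; at 2.4:1 that becomes 5 dB over, giving -41 dBFS.
Stage 2: -41 dBFS ≤ -22 dBFS, so stage 2 doesn't engage; output -41 dBFS.

-41 dBFS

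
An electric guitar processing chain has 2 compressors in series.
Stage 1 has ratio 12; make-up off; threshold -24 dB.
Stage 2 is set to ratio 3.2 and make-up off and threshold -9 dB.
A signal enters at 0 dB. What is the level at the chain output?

-22 dB

Stage 1: 0 dB is 24 dB over -24 dB; at 12:1 that becomes 2 dB over, giving -22 dB.
Stage 2: -22 dB is at or below the -9 dB threshold — no compression; output -22 dB.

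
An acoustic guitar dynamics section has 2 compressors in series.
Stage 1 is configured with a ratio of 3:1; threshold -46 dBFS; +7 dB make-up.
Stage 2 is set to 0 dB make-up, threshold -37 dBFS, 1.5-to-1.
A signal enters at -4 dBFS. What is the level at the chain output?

-29 dBFS

Stage 1: 42 dB above -46 dBFS, reduced 3:1 to 14 dB above → -32 dBFS; +7 dB make-up → -25 dBFS.
Stage 2: 12 dB above -37 dBFS, reduced 1.5:1 to 8 dB above → -29 dBFS.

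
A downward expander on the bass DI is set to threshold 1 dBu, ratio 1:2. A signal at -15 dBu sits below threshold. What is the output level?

-31 dBu

The input is 16 dB below the 1 dBu threshold.
A 1:2 expander multiplies undershoot by 2: 16 × 2 = 32 dB below threshold.
Output = 1 − 32 = -31 dBu.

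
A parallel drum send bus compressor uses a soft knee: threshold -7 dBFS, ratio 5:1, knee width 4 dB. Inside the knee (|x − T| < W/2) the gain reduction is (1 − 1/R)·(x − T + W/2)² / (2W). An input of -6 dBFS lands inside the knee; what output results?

-6.9 dBFS

x − T + W/2 = -6 − (-7) + 2 = 3.
GR = (1 − 1/5) × 3² / 8 = 0.8 × 9 / 8 = 0.9 dB.
Output = -6 − 0.9 = -6.9 dBFS.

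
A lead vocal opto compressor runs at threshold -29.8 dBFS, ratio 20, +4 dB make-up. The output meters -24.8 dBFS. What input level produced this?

Before make-up, the level was -24.8 − 4 = -28.8 dBFS.
Post-compression overshoot = -28.8 − (-29.8) = 1 dB.
Undo the ratio: input overshoot = 1 × 20 = 20 dB, giving input = -9.8 dBFS.

-9.8 dBFS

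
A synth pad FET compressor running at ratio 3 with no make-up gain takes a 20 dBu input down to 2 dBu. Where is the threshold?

Let T be the threshold. Output overshoot = (input overshoot)/R, so 2 − T = (20 − T)/3.
3·(2 − T) = 20 − T → 2·T = 6 − 20 = -14.
T = -14/2 = -7 dBu.

-7 dBu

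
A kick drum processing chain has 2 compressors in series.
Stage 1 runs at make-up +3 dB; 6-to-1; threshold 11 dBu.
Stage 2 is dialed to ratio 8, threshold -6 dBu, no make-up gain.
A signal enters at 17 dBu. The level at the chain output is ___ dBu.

Stage 1: 6 dB above 11 dBu, reduced 6:1 to 1 dB above → 12 dBu; +3 dB make-up → 15 dBu.
Stage 2: 21 dB above -6 dBu, reduced 8:1 to 2.625 dB above → -3.375 dBu.

-3.375 dBu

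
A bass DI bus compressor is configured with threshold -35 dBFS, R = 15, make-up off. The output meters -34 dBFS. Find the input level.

-20 dBFS

That's 1 dB above the -35 dBFS threshold.
Input overshoot = R × output overshoot = 15 dB → input = -35 + 15 = -20 dBFS.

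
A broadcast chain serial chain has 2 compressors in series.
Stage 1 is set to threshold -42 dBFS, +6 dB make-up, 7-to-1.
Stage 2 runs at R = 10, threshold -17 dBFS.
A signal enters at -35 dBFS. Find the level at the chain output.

Stage 1: -35 dBFS is 7 dB over -42 dBFS; at 7:1 that becomes 1 dB over, giving -41 dBFS; +6 dB make-up → -35 dBFS.
Stage 2: -35 dBFS ≤ -17 dBFS, so stage 2 doesn't engage; output -35 dBFS.

-35 dBFS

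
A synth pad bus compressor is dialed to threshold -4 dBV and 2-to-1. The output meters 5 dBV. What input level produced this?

14 dBV

Post-compression overshoot = 5 − (-4) = 9 dB.
Before 2:1 compression the overshoot was 9 × 2 = 18 dB, so input = -4 + 18 = 14 dBV.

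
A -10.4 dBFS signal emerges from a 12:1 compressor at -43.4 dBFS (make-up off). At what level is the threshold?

-46.4 dBFS

Gain reduction = -10.4 − (-43.4) = 33 dB; output overshoot = GR / (R − 1) = 33 / 11 = 3 dB.
Threshold = output − output overshoot = -43.4 − 3 = -46.4 dBFS.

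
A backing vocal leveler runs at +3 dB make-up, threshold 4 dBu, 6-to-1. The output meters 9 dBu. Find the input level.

16 dBu

Remove make-up: 9 − 3 = 6 dBu.
The compressed level sits 6 − 4 = 2 dB over threshold.
Before 6:1 compression the overshoot was 2 × 6 = 12 dB, so input = 4 + 12 = 16 dBu.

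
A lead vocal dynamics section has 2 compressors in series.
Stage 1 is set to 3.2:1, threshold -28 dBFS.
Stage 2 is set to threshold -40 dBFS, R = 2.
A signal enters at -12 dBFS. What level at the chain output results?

Stage 1: -12 dBFS is 16 dB over -28 dBFS; at 3.2:1 that becomes 5 dB over, giving -23 dBFS.
Stage 2: -23 dBFS is 17 dB over -40 dBFS; at 2:1 that becomes 8.5 dB over, giving -31.5 dBFS.

-31.5 dBFS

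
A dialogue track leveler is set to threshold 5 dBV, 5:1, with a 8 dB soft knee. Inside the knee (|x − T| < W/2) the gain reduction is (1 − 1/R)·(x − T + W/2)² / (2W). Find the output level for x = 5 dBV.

4.2 dBV

x − T + W/2 = 5 − 5 + 4 = 4.
GR = (1 − 1/5) × 4² / 16 = 0.8 × 16 / 16 = 0.8 dB.
Output = 5 − 0.8 = 4.2 dBV.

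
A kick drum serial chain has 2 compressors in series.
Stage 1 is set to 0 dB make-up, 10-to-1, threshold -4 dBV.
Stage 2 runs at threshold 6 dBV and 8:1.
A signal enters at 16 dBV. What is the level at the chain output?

-2 dBV

Stage 1: overshoot 20 dB → 20/10 = 2 dB → -2 dBV.
Stage 2: -2 dBV ≤ 6 dBV, so stage 2 doesn't engage; output -2 dBV.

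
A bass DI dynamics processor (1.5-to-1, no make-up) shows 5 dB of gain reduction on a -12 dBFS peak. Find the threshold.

Input is 15 dB above T (since output overshoot × R = input overshoot: (-17 − T)·1.5 = -12 − T gives T = -27 dBFS).
Check: -27 + (-12 − (-27))/1.5 = -27 + 10 = -17 dBFS. ✓

-27 dBFS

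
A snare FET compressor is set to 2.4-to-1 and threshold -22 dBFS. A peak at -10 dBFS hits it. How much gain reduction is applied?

7 dB

-10 dBFS exceeds the threshold by 12 dB.
A 2.4:1 ratio leaves 5 dB of that excess.
Gain reduction = 12 − 5 = 7 dB.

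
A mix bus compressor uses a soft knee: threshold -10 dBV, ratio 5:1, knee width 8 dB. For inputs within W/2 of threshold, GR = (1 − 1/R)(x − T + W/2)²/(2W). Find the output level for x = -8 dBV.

-9.8 dBV

x − T + W/2 = -8 − (-10) + 4 = 6.
GR = (1 − 1/5) × 6² / 16 = 0.8 × 36 / 16 = 1.8 dB.
Output = -8 − 1.8 = -9.8 dBV.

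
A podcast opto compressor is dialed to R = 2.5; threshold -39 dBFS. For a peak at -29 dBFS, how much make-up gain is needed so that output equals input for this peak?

The peak compresses to -39 + 10/2.5 = -35 dBFS.
To reach -29 dBFS requires -29 − (-35) = 6 dB of make-up.

6 dB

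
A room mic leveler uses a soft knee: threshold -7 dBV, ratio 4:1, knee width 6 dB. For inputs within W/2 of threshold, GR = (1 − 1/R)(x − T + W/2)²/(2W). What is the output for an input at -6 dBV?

x − T + W/2 = -6 − (-7) + 3 = 4.
GR = (1 − 1/4) × 4² / 12 = 0.75 × 16 / 12 = 1 dB.
Output = -6 − 1 = -7 dBV.

-7 dBV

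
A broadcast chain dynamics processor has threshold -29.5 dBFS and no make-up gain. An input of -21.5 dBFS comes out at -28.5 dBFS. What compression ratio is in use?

Input overshoot = -21.5 − (-29.5) = 8 dB; output overshoot = -28.5 − (-29.5) = 1 dB.
Ratio = 8 / 1 = 8.

8:1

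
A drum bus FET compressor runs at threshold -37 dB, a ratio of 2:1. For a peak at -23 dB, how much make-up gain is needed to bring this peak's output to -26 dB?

4 dB

The peak compresses to -37 + 14/2 = -30 dB.
To reach -26 dB requires -26 − (-30) = 4 dB of make-up.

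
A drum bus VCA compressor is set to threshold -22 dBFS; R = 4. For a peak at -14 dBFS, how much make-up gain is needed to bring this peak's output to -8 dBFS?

12 dB

Overshoot 8 dB → 8/4 = 2 dB after compression, so the compressed level is -22 + 2 = -20 dBFS.
Make-up = target − compressed = -8 − (-20) = 12 dB.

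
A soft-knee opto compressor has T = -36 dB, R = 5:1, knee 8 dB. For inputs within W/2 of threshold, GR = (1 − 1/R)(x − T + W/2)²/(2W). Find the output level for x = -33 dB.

x − T + W/2 = -33 − (-36) + 4 = 7.
GR = (1 − 1/5) × 7² / 16 = 0.8 × 49 / 16 = 2.45 dB.
Output = -33 − 2.45 = -35.45 dB.

-35.45 dB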